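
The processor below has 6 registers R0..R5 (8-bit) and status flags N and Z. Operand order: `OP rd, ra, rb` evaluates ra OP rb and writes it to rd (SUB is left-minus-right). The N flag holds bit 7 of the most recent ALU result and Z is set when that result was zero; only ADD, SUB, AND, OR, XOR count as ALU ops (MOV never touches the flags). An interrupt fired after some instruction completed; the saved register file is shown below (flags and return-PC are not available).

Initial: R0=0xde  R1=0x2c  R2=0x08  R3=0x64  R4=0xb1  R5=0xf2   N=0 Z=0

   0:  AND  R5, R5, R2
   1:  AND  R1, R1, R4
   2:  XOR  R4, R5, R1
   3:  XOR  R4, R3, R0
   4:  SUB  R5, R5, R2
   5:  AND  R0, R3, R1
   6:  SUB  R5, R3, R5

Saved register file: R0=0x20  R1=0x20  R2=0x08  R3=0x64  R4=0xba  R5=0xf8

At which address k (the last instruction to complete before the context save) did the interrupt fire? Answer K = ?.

after  0: R0=0xde R1=0x2c R2=0x08 R3=0x64 R4=0xb1 R5=0x00  N=0 Z=1
after  1: R0=0xde R1=0x20 R2=0x08 R3=0x64 R4=0xb1 R5=0x00  N=0 Z=0
after  2: R0=0xde R1=0x20 R2=0x08 R3=0x64 R4=0x20 R5=0x00  N=0 Z=0
after  3: R0=0xde R1=0x20 R2=0x08 R3=0x64 R4=0xba R5=0x00  N=1 Z=0
after  4: R0=0xde R1=0x20 R2=0x08 R3=0x64 R4=0xba R5=0xf8  N=1 Z=0
after  5: R0=0x20 R1=0x20 R2=0x08 R3=0x64 R4=0xba R5=0xf8  N=0 Z=0
-- IRQ taken; context saved, return-PC = 6 --

K = 5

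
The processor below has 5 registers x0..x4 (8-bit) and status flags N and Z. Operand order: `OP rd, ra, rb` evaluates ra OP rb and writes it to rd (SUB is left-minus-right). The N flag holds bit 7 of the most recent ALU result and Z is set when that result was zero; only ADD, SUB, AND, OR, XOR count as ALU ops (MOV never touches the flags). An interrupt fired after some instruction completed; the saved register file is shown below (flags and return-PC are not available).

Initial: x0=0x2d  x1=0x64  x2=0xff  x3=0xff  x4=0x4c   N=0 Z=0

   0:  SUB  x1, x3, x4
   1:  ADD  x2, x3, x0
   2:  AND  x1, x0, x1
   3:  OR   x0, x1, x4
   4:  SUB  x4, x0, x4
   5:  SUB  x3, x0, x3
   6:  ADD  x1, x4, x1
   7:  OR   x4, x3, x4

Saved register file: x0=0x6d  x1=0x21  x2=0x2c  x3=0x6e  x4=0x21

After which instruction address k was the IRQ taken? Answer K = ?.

K = 5

after  0: x0=0x2d x1=0xb3 x2=0xff x3=0xff x4=0x4c  N=1 Z=0
after  1: x0=0x2d x1=0xb3 x2=0x2c x3=0xff x4=0x4c  N=0 Z=0
after  2: x0=0x2d x1=0x21 x2=0x2c x3=0xff x4=0x4c  N=0 Z=0
after  3: x0=0x6d x1=0x21 x2=0x2c x3=0xff x4=0x4c  N=0 Z=0
after  4: x0=0x6d x1=0x21 x2=0x2c x3=0xff x4=0x21  N=0 Z=0
after  5: x0=0x6d x1=0x21 x2=0x2c x3=0x6e x4=0x21  N=0 Z=0
-- IRQ taken; context saved, return-PC = 6 --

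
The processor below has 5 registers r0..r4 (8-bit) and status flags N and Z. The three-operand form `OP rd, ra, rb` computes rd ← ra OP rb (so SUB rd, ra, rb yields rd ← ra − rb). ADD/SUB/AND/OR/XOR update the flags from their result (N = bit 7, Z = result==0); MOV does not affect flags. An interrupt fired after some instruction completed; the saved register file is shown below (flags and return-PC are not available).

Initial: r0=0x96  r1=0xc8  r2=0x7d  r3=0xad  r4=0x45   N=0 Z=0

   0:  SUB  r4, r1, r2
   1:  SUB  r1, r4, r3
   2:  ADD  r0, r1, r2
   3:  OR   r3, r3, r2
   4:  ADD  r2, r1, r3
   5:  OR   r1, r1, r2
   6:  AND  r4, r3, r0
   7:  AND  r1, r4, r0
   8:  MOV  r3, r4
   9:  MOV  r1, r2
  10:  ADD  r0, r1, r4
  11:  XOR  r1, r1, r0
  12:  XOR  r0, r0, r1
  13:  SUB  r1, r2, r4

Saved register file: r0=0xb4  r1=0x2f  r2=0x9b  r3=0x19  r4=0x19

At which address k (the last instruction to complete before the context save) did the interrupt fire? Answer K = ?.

after  0: r0=0x96 r1=0xc8 r2=0x7d r3=0xad r4=0x4b  N=0 Z=0
after  1: r0=0x96 r1=0x9e r2=0x7d r3=0xad r4=0x4b  N=1 Z=0
after  2: r0=0x1b r1=0x9e r2=0x7d r3=0xad r4=0x4b  N=0 Z=0
after  3: r0=0x1b r1=0x9e r2=0x7d r3=0xfd r4=0x4b  N=1 Z=0
after  4: r0=0x1b r1=0x9e r2=0x9b r3=0xfd r4=0x4b  N=1 Z=0
after  5: r0=0x1b r1=0x9f r2=0x9b r3=0xfd r4=0x4b  N=1 Z=0
after  6: r0=0x1b r1=0x9f r2=0x9b r3=0xfd r4=0x19  N=0 Z=0
after  7: r0=0x1b r1=0x19 r2=0x9b r3=0xfd r4=0x19  N=0 Z=0
after  8: r0=0x1b r1=0x19 r2=0x9b r3=0x19 r4=0x19  N=0 Z=0
after  9: r0=0x1b r1=0x9b r2=0x9b r3=0x19 r4=0x19  N=0 Z=0
after 10: r0=0xb4 r1=0x9b r2=0x9b r3=0x19 r4=0x19  N=1 Z=0
after 11: r0=0xb4 r1=0x2f r2=0x9b r3=0x19 r4=0x19  N=0 Z=0
-- IRQ taken; context saved, return-PC = 12 --

K = 11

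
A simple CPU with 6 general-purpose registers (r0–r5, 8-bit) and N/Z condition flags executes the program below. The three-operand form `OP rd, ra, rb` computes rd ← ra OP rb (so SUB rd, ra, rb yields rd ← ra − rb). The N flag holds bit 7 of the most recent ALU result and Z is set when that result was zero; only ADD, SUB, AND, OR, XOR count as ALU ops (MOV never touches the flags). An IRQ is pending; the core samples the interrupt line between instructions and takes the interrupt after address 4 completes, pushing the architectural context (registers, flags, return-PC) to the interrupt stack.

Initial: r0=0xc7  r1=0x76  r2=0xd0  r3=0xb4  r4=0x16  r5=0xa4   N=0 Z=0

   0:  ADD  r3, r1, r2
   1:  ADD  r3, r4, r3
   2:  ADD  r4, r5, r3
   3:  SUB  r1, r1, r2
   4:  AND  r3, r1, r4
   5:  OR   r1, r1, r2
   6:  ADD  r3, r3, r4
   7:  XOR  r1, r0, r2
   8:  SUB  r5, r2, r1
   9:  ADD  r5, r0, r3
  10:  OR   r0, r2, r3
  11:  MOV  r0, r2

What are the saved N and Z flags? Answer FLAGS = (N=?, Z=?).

after  0: r0=0xc7 r1=0x76 r2=0xd0 r3=0x46 r4=0x16 r5=0xa4  N=0 Z=0
after  1: r0=0xc7 r1=0x76 r2=0xd0 r3=0x5c r4=0x16 r5=0xa4  N=0 Z=0
after  2: r0=0xc7 r1=0x76 r2=0xd0 r3=0x5c r4=0x00 r5=0xa4  N=0 Z=1
after  3: r0=0xc7 r1=0xa6 r2=0xd0 r3=0x5c r4=0x00 r5=0xa4  N=1 Z=0
after  4: r0=0xc7 r1=0xa6 r2=0xd0 r3=0x00 r4=0x00 r5=0xa4  N=0 Z=1
-- IRQ taken; context saved, return-PC = 5 --

FLAGS = (N=0, Z=1)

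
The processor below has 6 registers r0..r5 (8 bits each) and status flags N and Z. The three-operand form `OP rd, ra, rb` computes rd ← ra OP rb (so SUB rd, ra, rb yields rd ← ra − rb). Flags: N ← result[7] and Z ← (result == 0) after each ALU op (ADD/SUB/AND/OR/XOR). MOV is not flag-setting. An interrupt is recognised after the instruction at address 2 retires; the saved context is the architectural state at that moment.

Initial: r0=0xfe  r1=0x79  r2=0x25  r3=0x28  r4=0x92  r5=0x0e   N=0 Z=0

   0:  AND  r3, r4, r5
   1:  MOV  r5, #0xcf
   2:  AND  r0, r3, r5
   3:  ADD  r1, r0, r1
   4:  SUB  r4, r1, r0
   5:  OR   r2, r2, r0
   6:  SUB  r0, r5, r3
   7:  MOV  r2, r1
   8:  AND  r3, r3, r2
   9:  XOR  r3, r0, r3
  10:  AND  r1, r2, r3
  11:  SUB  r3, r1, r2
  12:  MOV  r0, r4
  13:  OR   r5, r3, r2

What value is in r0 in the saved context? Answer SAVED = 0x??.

SAVED = 0x02

after  0: r0=0xfe r1=0x79 r2=0x25 r3=0x02 r4=0x92 r5=0x0e  N=0 Z=0
after  1: r0=0xfe r1=0x79 r2=0x25 r3=0x02 r4=0x92 r5=0xcf  N=0 Z=0
after  2: r0=0x02 r1=0x79 r2=0x25 r3=0x02 r4=0x92 r5=0xcf  N=0 Z=0
-- IRQ taken; context saved, return-PC = 3 --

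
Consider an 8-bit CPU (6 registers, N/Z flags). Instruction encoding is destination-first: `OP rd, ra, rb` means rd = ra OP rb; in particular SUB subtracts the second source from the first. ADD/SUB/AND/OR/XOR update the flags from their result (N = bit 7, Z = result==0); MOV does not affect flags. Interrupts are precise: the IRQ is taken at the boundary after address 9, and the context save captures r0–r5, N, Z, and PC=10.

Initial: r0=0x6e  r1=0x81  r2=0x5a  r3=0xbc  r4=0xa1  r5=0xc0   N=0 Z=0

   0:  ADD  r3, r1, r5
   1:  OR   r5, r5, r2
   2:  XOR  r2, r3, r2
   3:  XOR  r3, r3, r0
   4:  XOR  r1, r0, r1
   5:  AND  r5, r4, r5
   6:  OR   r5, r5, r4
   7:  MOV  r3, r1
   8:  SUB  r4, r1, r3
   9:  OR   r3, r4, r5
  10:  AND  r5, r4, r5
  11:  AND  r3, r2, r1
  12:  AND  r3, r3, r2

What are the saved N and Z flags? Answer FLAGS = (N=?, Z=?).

FLAGS = (N=1, Z=0)

after  0: r0=0x6e r1=0x81 r2=0x5a r3=0x41 r4=0xa1 r5=0xc0  N=0 Z=0
after  1: r0=0x6e r1=0x81 r2=0x5a r3=0x41 r4=0xa1 r5=0xda  N=1 Z=0
after  2: r0=0x6e r1=0x81 r2=0x1b r3=0x41 r4=0xa1 r5=0xda  N=0 Z=0
after  3: r0=0x6e r1=0x81 r2=0x1b r3=0x2f r4=0xa1 r5=0xda  N=0 Z=0
after  4: r0=0x6e r1=0xef r2=0x1b r3=0x2f r4=0xa1 r5=0xda  N=1 Z=0
after  5: r0=0x6e r1=0xef r2=0x1b r3=0x2f r4=0xa1 r5=0x80  N=1 Z=0
after  6: r0=0x6e r1=0xef r2=0x1b r3=0x2f r4=0xa1 r5=0xa1  N=1 Z=0
after  7: r0=0x6e r1=0xef r2=0x1b r3=0xef r4=0xa1 r5=0xa1  N=1 Z=0
after  8: r0=0x6e r1=0xef r2=0x1b r3=0xef r4=0x00 r5=0xa1  N=0 Z=1
after  9: r0=0x6e r1=0xef r2=0x1b r3=0xa1 r4=0x00 r5=0xa1  N=1 Z=0
-- IRQ taken; context saved, return-PC = 10 --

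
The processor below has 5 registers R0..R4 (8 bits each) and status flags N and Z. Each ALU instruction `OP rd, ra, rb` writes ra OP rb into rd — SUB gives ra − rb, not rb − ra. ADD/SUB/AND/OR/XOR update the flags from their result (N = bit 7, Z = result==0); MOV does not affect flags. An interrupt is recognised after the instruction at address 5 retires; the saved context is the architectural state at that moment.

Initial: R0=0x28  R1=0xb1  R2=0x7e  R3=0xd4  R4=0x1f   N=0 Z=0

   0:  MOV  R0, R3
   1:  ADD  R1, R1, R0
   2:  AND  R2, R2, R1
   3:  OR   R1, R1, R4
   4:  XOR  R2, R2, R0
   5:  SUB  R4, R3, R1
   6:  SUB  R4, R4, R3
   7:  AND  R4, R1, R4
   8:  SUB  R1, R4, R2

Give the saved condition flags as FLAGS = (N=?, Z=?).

after  0: R0=0xd4 R1=0xb1 R2=0x7e R3=0xd4 R4=0x1f  N=0 Z=0
after  1: R0=0xd4 R1=0x85 R2=0x7e R3=0xd4 R4=0x1f  N=1 Z=0
after  2: R0=0xd4 R1=0x85 R2=0x04 R3=0xd4 R4=0x1f  N=0 Z=0
after  3: R0=0xd4 R1=0x9f R2=0x04 R3=0xd4 R4=0x1f  N=1 Z=0
after  4: R0=0xd4 R1=0x9f R2=0xd0 R3=0xd4 R4=0x1f  N=1 Z=0
after  5: R0=0xd4 R1=0x9f R2=0xd0 R3=0xd4 R4=0x35  N=0 Z=0
-- IRQ taken; context saved, return-PC = 6 --

FLAGS = (N=0, Z=0)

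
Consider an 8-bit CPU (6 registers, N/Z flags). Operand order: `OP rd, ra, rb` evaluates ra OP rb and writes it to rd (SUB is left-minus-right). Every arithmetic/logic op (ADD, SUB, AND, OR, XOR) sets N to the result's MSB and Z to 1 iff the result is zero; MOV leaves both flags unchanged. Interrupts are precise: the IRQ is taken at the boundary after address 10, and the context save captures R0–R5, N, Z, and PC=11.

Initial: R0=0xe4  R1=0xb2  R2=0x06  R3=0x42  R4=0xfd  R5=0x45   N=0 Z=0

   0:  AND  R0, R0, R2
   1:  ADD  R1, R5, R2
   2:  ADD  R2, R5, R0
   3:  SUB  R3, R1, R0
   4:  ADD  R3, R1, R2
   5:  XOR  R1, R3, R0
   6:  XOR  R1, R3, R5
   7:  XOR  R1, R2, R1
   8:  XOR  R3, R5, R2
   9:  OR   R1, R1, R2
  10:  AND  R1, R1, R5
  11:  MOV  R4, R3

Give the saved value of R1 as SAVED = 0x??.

SAVED = 0x41

after  0: R0=0x04 R1=0xb2 R2=0x06 R3=0x42 R4=0xfd R5=0x45  N=0 Z=0
after  1: R0=0x04 R1=0x4b R2=0x06 R3=0x42 R4=0xfd R5=0x45  N=0 Z=0
after  2: R0=0x04 R1=0x4b R2=0x49 R3=0x42 R4=0xfd R5=0x45  N=0 Z=0
after  3: R0=0x04 R1=0x4b R2=0x49 R3=0x47 R4=0xfd R5=0x45  N=0 Z=0
after  4: R0=0x04 R1=0x4b R2=0x49 R3=0x94 R4=0xfd R5=0x45  N=1 Z=0
after  5: R0=0x04 R1=0x90 R2=0x49 R3=0x94 R4=0xfd R5=0x45  N=1 Z=0
after  6: R0=0x04 R1=0xd1 R2=0x49 R3=0x94 R4=0xfd R5=0x45  N=1 Z=0
after  7: R0=0x04 R1=0x98 R2=0x49 R3=0x94 R4=0xfd R5=0x45  N=1 Z=0
after  8: R0=0x04 R1=0x98 R2=0x49 R3=0x0c R4=0xfd R5=0x45  N=0 Z=0
after  9: R0=0x04 R1=0xd9 R2=0x49 R3=0x0c R4=0xfd R5=0x45  N=1 Z=0
after 10: R0=0x04 R1=0x41 R2=0x49 R3=0x0c R4=0xfd R5=0x45  N=0 Z=0
-- IRQ taken; context saved, return-PC = 11 --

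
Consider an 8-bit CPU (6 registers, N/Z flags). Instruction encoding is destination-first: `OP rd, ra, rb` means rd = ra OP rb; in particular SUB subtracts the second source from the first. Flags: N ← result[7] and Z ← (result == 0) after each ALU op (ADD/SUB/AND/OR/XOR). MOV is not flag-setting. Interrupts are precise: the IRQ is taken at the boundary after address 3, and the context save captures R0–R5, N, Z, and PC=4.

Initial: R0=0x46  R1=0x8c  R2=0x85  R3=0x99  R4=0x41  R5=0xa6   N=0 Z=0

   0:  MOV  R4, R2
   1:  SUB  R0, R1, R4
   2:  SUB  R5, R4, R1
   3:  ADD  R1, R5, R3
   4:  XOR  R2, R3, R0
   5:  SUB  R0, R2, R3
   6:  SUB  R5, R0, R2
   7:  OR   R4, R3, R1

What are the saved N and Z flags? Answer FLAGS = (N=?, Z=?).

after  0: R0=0x46 R1=0x8c R2=0x85 R3=0x99 R4=0x85 R5=0xa6  N=0 Z=0
after  1: R0=0x07 R1=0x8c R2=0x85 R3=0x99 R4=0x85 R5=0xa6  N=0 Z=0
after  2: R0=0x07 R1=0x8c R2=0x85 R3=0x99 R4=0x85 R5=0xf9  N=1 Z=0
after  3: R0=0x07 R1=0x92 R2=0x85 R3=0x99 R4=0x85 R5=0xf9  N=1 Z=0
-- IRQ taken; context saved, return-PC = 4 --

FLAGS = (N=1, Z=0)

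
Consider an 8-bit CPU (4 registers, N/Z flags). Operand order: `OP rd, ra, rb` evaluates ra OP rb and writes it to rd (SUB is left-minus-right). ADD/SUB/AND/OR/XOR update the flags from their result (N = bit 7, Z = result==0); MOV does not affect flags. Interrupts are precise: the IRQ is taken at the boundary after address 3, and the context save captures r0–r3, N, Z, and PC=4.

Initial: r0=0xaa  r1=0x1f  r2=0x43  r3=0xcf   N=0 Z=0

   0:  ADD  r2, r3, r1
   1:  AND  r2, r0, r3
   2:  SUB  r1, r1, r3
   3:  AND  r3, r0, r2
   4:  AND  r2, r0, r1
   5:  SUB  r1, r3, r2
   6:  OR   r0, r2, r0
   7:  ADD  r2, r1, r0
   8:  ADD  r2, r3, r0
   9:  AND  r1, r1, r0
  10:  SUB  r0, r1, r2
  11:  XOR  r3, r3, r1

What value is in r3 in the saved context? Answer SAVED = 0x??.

SAVED = 0x8a

after  0: r0=0xaa r1=0x1f r2=0xee r3=0xcf  N=1 Z=0
after  1: r0=0xaa r1=0x1f r2=0x8a r3=0xcf  N=1 Z=0
after  2: r0=0xaa r1=0x50 r2=0x8a r3=0xcf  N=0 Z=0
after  3: r0=0xaa r1=0x50 r2=0x8a r3=0x8a  N=1 Z=0
-- IRQ taken; context saved, return-PC = 4 --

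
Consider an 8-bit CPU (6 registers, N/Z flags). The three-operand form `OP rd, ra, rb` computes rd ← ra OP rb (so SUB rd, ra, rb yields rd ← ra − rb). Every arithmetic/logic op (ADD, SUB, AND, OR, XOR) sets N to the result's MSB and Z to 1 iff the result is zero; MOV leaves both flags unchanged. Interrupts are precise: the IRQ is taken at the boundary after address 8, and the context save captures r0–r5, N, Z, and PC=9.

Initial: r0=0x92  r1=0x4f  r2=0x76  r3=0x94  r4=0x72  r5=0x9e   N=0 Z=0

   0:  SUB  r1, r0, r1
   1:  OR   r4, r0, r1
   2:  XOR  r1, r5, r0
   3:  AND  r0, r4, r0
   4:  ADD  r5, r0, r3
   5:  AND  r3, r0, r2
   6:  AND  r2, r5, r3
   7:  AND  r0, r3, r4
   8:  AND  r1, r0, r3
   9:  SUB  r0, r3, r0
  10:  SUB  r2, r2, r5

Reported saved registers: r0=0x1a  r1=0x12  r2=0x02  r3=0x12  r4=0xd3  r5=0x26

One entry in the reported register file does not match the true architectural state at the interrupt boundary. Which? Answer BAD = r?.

BAD = r0

after  0: r0=0x92 r1=0x43 r2=0x76 r3=0x94 r4=0x72 r5=0x9e  N=0 Z=0
after  1: r0=0x92 r1=0x43 r2=0x76 r3=0x94 r4=0xd3 r5=0x9e  N=1 Z=0
after  2: r0=0x92 r1=0x0c r2=0x76 r3=0x94 r4=0xd3 r5=0x9e  N=0 Z=0
after  3: r0=0x92 r1=0x0c r2=0x76 r3=0x94 r4=0xd3 r5=0x9e  N=1 Z=0
after  4: r0=0x92 r1=0x0c r2=0x76 r3=0x94 r4=0xd3 r5=0x26  N=0 Z=0
after  5: r0=0x92 r1=0x0c r2=0x76 r3=0x12 r4=0xd3 r5=0x26  N=0 Z=0
after  6: r0=0x92 r1=0x0c r2=0x02 r3=0x12 r4=0xd3 r5=0x26  N=0 Z=0
after  7: r0=0x12 r1=0x0c r2=0x02 r3=0x12 r4=0xd3 r5=0x26  N=0 Z=0
after  8: r0=0x12 r1=0x12 r2=0x02 r3=0x12 r4=0xd3 r5=0x26  N=0 Z=0
-- IRQ taken; context saved, return-PC = 9 --
mismatch: r0: reported 0x1a vs actual 0x12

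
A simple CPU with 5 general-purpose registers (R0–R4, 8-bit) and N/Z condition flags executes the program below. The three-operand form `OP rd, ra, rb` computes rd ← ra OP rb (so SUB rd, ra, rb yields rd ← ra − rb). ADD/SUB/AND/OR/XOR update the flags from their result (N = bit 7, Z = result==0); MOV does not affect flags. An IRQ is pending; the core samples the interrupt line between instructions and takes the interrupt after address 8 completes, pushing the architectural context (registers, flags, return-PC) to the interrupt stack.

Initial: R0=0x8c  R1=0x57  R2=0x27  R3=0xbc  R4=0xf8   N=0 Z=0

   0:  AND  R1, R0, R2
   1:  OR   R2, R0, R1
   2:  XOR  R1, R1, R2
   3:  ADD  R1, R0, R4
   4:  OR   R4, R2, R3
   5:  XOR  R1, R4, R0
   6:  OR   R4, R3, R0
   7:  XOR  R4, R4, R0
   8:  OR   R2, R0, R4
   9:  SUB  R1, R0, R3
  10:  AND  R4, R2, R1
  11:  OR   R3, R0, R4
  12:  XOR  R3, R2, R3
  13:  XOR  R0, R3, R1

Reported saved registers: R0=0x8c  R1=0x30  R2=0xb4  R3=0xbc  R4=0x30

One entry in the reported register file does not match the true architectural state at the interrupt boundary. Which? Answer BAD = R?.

after  0: R0=0x8c R1=0x04 R2=0x27 R3=0xbc R4=0xf8  N=0 Z=0
after  1: R0=0x8c R1=0x04 R2=0x8c R3=0xbc R4=0xf8  N=1 Z=0
after  2: R0=0x8c R1=0x88 R2=0x8c R3=0xbc R4=0xf8  N=1 Z=0
after  3: R0=0x8c R1=0x84 R2=0x8c R3=0xbc R4=0xf8  N=1 Z=0
after  4: R0=0x8c R1=0x84 R2=0x8c R3=0xbc R4=0xbc  N=1 Z=0
after  5: R0=0x8c R1=0x30 R2=0x8c R3=0xbc R4=0xbc  N=0 Z=0
after  6: R0=0x8c R1=0x30 R2=0x8c R3=0xbc R4=0xbc  N=1 Z=0
after  7: R0=0x8c R1=0x30 R2=0x8c R3=0xbc R4=0x30  N=0 Z=0
after  8: R0=0x8c R1=0x30 R2=0xbc R3=0xbc R4=0x30  N=1 Z=0
-- IRQ taken; context saved, return-PC = 9 --
mismatch: R2: reported 0xb4 vs actual 0xbc

BAD = R2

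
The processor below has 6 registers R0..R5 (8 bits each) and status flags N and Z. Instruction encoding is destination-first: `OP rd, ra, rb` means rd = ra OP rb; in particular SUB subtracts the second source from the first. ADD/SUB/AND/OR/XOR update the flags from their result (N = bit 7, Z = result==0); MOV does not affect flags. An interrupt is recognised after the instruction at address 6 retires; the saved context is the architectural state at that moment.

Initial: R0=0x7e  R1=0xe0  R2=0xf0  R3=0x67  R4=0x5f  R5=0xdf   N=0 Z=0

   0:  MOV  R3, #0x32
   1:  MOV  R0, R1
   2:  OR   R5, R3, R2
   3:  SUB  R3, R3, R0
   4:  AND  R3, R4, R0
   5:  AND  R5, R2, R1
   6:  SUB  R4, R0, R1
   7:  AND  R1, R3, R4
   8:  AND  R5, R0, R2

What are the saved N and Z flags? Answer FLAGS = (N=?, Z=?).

FLAGS = (N=0, Z=1)

after  0: R0=0x7e R1=0xe0 R2=0xf0 R3=0x32 R4=0x5f R5=0xdf  N=0 Z=0
after  1: R0=0xe0 R1=0xe0 R2=0xf0 R3=0x32 R4=0x5f R5=0xdf  N=0 Z=0
after  2: R0=0xe0 R1=0xe0 R2=0xf0 R3=0x32 R4=0x5f R5=0xf2  N=1 Z=0
after  3: R0=0xe0 R1=0xe0 R2=0xf0 R3=0x52 R4=0x5f R5=0xf2  N=0 Z=0
after  4: R0=0xe0 R1=0xe0 R2=0xf0 R3=0x40 R4=0x5f R5=0xf2  N=0 Z=0
after  5: R0=0xe0 R1=0xe0 R2=0xf0 R3=0x40 R4=0x5f R5=0xe0  N=1 Z=0
after  6: R0=0xe0 R1=0xe0 R2=0xf0 R3=0x40 R4=0x00 R5=0xe0  N=0 Z=1
-- IRQ taken; context saved, return-PC = 7 --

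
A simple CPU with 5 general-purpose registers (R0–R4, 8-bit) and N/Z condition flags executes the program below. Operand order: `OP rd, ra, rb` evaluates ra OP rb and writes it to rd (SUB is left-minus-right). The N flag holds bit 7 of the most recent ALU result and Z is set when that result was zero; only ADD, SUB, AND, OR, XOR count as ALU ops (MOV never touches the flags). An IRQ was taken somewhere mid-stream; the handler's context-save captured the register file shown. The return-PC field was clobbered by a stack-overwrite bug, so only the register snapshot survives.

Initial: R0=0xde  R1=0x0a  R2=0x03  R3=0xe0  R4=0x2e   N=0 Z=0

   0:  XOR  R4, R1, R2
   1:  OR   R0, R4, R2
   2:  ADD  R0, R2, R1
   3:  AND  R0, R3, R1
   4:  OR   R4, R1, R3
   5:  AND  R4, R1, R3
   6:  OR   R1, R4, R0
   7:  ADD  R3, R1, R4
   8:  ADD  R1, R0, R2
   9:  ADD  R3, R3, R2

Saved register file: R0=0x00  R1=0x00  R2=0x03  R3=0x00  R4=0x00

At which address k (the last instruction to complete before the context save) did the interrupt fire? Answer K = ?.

after  0: R0=0xde R1=0x0a R2=0x03 R3=0xe0 R4=0x09  N=0 Z=0
after  1: R0=0x0b R1=0x0a R2=0x03 R3=0xe0 R4=0x09  N=0 Z=0
after  2: R0=0x0d R1=0x0a R2=0x03 R3=0xe0 R4=0x09  N=0 Z=0
after  3: R0=0x00 R1=0x0a R2=0x03 R3=0xe0 R4=0x09  N=0 Z=1
after  4: R0=0x00 R1=0x0a R2=0x03 R3=0xe0 R4=0xea  N=1 Z=0
after  5: R0=0x00 R1=0x0a R2=0x03 R3=0xe0 R4=0x00  N=0 Z=1
after  6: R0=0x00 R1=0x00 R2=0x03 R3=0xe0 R4=0x00  N=0 Z=1
after  7: R0=0x00 R1=0x00 R2=0x03 R3=0x00 R4=0x00  N=0 Z=1
-- IRQ taken; context saved, return-PC = 8 --

K = 7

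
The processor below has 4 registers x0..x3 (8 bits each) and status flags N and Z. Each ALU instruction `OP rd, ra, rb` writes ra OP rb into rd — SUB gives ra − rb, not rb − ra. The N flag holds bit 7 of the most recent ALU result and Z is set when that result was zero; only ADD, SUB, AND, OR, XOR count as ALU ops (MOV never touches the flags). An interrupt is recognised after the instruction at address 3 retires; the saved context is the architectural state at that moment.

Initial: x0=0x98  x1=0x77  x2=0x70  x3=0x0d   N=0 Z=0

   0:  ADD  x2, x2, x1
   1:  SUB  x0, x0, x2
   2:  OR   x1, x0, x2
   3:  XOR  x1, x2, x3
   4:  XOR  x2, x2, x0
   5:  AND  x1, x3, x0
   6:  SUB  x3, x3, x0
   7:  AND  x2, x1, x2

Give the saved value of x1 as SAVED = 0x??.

SAVED = 0xea

after  0: x0=0x98 x1=0x77 x2=0xe7 x3=0x0d  N=1 Z=0
after  1: x0=0xb1 x1=0x77 x2=0xe7 x3=0x0d  N=1 Z=0
after  2: x0=0xb1 x1=0xf7 x2=0xe7 x3=0x0d  N=1 Z=0
after  3: x0=0xb1 x1=0xea x2=0xe7 x3=0x0d  N=1 Z=0
-- IRQ taken; context saved, return-PC = 4 --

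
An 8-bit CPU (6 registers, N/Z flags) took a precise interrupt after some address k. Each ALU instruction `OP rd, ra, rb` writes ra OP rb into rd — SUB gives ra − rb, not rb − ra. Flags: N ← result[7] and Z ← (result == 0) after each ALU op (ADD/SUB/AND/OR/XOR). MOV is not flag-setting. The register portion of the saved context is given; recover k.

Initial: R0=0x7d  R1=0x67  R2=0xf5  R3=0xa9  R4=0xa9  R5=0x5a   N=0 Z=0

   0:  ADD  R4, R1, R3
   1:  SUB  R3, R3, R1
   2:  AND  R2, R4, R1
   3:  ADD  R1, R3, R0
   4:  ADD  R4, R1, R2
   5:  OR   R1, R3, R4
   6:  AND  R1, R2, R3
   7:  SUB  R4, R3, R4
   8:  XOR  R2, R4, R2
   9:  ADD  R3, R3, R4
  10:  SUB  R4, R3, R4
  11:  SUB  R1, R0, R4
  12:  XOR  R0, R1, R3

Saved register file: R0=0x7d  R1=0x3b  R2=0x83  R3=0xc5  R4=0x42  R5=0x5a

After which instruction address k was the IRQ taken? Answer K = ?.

after  0: R0=0x7d R1=0x67 R2=0xf5 R3=0xa9 R4=0x10 R5=0x5a  N=0 Z=0
after  1: R0=0x7d R1=0x67 R2=0xf5 R3=0x42 R4=0x10 R5=0x5a  N=0 Z=0
after  2: R0=0x7d R1=0x67 R2=0x00 R3=0x42 R4=0x10 R5=0x5a  N=0 Z=1
after  3: R0=0x7d R1=0xbf R2=0x00 R3=0x42 R4=0x10 R5=0x5a  N=1 Z=0
after  4: R0=0x7d R1=0xbf R2=0x00 R3=0x42 R4=0xbf R5=0x5a  N=1 Z=0
after  5: R0=0x7d R1=0xff R2=0x00 R3=0x42 R4=0xbf R5=0x5a  N=1 Z=0
after  6: R0=0x7d R1=0x00 R2=0x00 R3=0x42 R4=0xbf R5=0x5a  N=0 Z=1
after  7: R0=0x7d R1=0x00 R2=0x00 R3=0x42 R4=0x83 R5=0x5a  N=1 Z=0
after  8: R0=0x7d R1=0x00 R2=0x83 R3=0x42 R4=0x83 R5=0x5a  N=1 Z=0
after  9: R0=0x7d R1=0x00 R2=0x83 R3=0xc5 R4=0x83 R5=0x5a  N=1 Z=0
after 10: R0=0x7d R1=0x00 R2=0x83 R3=0xc5 R4=0x42 R5=0x5a  N=0 Z=0
after 11: R0=0x7d R1=0x3b R2=0x83 R3=0xc5 R4=0x42 R5=0x5a  N=0 Z=0
-- IRQ taken; context saved, return-PC = 12 --

K = 11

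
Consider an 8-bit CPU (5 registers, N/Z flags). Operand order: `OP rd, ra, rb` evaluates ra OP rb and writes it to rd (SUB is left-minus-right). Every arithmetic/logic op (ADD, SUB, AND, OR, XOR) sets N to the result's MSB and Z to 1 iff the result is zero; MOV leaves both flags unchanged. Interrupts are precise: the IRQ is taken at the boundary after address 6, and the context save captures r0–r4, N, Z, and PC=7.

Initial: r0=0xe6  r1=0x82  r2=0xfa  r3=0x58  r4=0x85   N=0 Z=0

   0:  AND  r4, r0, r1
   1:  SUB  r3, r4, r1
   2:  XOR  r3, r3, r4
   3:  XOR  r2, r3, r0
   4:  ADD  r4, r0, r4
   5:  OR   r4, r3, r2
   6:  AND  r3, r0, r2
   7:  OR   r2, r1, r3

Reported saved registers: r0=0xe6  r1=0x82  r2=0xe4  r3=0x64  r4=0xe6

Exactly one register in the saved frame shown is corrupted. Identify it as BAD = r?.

BAD = r2

after  0: r0=0xe6 r1=0x82 r2=0xfa r3=0x58 r4=0x82  N=1 Z=0
after  1: r0=0xe6 r1=0x82 r2=0xfa r3=0x00 r4=0x82  N=0 Z=1
after  2: r0=0xe6 r1=0x82 r2=0xfa r3=0x82 r4=0x82  N=1 Z=0
after  3: r0=0xe6 r1=0x82 r2=0x64 r3=0x82 r4=0x82  N=0 Z=0
after  4: r0=0xe6 r1=0x82 r2=0x64 r3=0x82 r4=0x68  N=0 Z=0
after  5: r0=0xe6 r1=0x82 r2=0x64 r3=0x82 r4=0xe6  N=1 Z=0
after  6: r0=0xe6 r1=0x82 r2=0x64 r3=0x64 r4=0xe6  N=0 Z=0
-- IRQ taken; context saved, return-PC = 7 --
mismatch: r2: reported 0xe4 vs actual 0x64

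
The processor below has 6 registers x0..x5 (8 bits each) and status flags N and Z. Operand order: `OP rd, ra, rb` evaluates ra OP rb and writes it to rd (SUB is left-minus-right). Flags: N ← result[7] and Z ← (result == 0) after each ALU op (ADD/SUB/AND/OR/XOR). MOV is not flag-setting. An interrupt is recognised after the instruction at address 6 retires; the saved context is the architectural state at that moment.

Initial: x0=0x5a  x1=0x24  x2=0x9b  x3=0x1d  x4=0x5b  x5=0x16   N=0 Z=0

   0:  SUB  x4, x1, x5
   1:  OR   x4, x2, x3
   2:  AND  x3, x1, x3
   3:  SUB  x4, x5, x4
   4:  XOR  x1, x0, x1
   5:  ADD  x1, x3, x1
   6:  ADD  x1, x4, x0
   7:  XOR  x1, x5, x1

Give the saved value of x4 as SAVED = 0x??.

SAVED = 0x77

after  0: x0=0x5a x1=0x24 x2=0x9b x3=0x1d x4=0x0e x5=0x16  N=0 Z=0
after  1: x0=0x5a x1=0x24 x2=0x9b x3=0x1d x4=0x9f x5=0x16  N=1 Z=0
after  2: x0=0x5a x1=0x24 x2=0x9b x3=0x04 x4=0x9f x5=0x16  N=0 Z=0
after  3: x0=0x5a x1=0x24 x2=0x9b x3=0x04 x4=0x77 x5=0x16  N=0 Z=0
after  4: x0=0x5a x1=0x7e x2=0x9b x3=0x04 x4=0x77 x5=0x16  N=0 Z=0
after  5: x0=0x5a x1=0x82 x2=0x9b x3=0x04 x4=0x77 x5=0x16  N=1 Z=0
after  6: x0=0x5a x1=0xd1 x2=0x9b x3=0x04 x4=0x77 x5=0x16  N=1 Z=0
-- IRQ taken; context saved, return-PC = 7 --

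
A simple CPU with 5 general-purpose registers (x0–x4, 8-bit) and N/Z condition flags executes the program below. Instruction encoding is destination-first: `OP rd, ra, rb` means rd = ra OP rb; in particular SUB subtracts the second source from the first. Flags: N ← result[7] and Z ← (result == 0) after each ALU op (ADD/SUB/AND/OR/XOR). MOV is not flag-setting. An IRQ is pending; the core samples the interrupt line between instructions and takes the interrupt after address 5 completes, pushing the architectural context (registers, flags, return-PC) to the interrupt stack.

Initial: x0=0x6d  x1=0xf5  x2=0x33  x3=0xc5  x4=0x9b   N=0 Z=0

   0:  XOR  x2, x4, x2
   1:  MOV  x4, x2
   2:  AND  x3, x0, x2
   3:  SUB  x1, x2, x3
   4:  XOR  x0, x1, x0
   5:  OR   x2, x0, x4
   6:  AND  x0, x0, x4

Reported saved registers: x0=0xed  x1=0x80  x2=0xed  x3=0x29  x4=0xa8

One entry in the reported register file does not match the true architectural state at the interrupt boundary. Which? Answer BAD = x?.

after  0: x0=0x6d x1=0xf5 x2=0xa8 x3=0xc5 x4=0x9b  N=1 Z=0
after  1: x0=0x6d x1=0xf5 x2=0xa8 x3=0xc5 x4=0xa8  N=1 Z=0
after  2: x0=0x6d x1=0xf5 x2=0xa8 x3=0x28 x4=0xa8  N=0 Z=0
after  3: x0=0x6d x1=0x80 x2=0xa8 x3=0x28 x4=0xa8  N=1 Z=0
after  4: x0=0xed x1=0x80 x2=0xa8 x3=0x28 x4=0xa8  N=1 Z=0
after  5: x0=0xed x1=0x80 x2=0xed x3=0x28 x4=0xa8  N=1 Z=0
-- IRQ taken; context saved, return-PC = 6 --
mismatch: x3: reported 0x29 vs actual 0x28

BAD = x3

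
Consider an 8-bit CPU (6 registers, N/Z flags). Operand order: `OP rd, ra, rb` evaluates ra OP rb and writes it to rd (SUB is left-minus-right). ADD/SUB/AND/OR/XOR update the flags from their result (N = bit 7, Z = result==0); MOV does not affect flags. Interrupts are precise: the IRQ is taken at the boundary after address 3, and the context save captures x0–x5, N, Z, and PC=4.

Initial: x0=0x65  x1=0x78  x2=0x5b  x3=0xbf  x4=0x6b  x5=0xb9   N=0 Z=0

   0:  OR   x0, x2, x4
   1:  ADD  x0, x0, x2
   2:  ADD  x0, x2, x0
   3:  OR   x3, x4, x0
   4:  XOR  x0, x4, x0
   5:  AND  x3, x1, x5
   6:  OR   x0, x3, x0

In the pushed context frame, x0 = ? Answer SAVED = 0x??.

SAVED = 0x31

after  0: x0=0x7b x1=0x78 x2=0x5b x3=0xbf x4=0x6b x5=0xb9  N=0 Z=0
after  1: x0=0xd6 x1=0x78 x2=0x5b x3=0xbf x4=0x6b x5=0xb9  N=1 Z=0
after  2: x0=0x31 x1=0x78 x2=0x5b x3=0xbf x4=0x6b x5=0xb9  N=0 Z=0
after  3: x0=0x31 x1=0x78 x2=0x5b x3=0x7b x4=0x6b x5=0xb9  N=0 Z=0
-- IRQ taken; context saved, return-PC = 4 --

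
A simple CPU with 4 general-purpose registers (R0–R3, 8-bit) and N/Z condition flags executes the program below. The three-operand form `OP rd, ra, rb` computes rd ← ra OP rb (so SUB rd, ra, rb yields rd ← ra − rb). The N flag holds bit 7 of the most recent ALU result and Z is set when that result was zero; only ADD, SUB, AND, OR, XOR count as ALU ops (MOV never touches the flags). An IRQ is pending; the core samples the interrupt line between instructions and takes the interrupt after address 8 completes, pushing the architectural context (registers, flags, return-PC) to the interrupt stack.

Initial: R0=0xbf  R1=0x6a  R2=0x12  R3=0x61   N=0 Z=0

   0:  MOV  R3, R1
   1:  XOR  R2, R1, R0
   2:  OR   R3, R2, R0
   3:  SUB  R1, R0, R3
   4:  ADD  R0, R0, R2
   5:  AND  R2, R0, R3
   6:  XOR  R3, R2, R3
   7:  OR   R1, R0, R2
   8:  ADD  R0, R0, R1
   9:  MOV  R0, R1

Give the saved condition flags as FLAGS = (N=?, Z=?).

after  0: R0=0xbf R1=0x6a R2=0x12 R3=0x6a  N=0 Z=0
after  1: R0=0xbf R1=0x6a R2=0xd5 R3=0x6a  N=1 Z=0
after  2: R0=0xbf R1=0x6a R2=0xd5 R3=0xff  N=1 Z=0
after  3: R0=0xbf R1=0xc0 R2=0xd5 R3=0xff  N=1 Z=0
after  4: R0=0x94 R1=0xc0 R2=0xd5 R3=0xff  N=1 Z=0
after  5: R0=0x94 R1=0xc0 R2=0x94 R3=0xff  N=1 Z=0
after  6: R0=0x94 R1=0xc0 R2=0x94 R3=0x6b  N=0 Z=0
after  7: R0=0x94 R1=0x94 R2=0x94 R3=0x6b  N=1 Z=0
after  8: R0=0x28 R1=0x94 R2=0x94 R3=0x6b  N=0 Z=0
-- IRQ taken; context saved, return-PC = 9 --

FLAGS = (N=0, Z=0)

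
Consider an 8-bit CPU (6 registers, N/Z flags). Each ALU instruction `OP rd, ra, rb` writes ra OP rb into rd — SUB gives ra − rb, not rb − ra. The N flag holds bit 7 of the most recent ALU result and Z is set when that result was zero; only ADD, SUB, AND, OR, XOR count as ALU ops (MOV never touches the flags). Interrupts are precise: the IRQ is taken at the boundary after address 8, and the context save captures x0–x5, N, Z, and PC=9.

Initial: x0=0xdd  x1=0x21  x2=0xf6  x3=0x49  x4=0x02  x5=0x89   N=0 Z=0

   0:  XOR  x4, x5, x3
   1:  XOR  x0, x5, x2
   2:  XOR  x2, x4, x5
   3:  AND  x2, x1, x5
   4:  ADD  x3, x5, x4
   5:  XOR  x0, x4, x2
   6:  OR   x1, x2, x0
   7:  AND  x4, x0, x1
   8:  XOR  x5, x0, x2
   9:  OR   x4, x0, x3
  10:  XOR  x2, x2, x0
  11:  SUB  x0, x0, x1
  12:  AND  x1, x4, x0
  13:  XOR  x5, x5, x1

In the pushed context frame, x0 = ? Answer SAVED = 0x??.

SAVED = 0xc1

after  0: x0=0xdd x1=0x21 x2=0xf6 x3=0x49 x4=0xc0 x5=0x89  N=1 Z=0
after  1: x0=0x7f x1=0x21 x2=0xf6 x3=0x49 x4=0xc0 x5=0x89  N=0 Z=0
after  2: x0=0x7f x1=0x21 x2=0x49 x3=0x49 x4=0xc0 x5=0x89  N=0 Z=0
after  3: x0=0x7f x1=0x21 x2=0x01 x3=0x49 x4=0xc0 x5=0x89  N=0 Z=0
after  4: x0=0x7f x1=0x21 x2=0x01 x3=0x49 x4=0xc0 x5=0x89  N=0 Z=0
after  5: x0=0xc1 x1=0x21 x2=0x01 x3=0x49 x4=0xc0 x5=0x89  N=1 Z=0
after  6: x0=0xc1 x1=0xc1 x2=0x01 x3=0x49 x4=0xc0 x5=0x89  N=1 Z=0
after  7: x0=0xc1 x1=0xc1 x2=0x01 x3=0x49 x4=0xc1 x5=0x89  N=1 Z=0
after  8: x0=0xc1 x1=0xc1 x2=0x01 x3=0x49 x4=0xc1 x5=0xc0  N=1 Z=0
-- IRQ taken; context saved, return-PC = 9 --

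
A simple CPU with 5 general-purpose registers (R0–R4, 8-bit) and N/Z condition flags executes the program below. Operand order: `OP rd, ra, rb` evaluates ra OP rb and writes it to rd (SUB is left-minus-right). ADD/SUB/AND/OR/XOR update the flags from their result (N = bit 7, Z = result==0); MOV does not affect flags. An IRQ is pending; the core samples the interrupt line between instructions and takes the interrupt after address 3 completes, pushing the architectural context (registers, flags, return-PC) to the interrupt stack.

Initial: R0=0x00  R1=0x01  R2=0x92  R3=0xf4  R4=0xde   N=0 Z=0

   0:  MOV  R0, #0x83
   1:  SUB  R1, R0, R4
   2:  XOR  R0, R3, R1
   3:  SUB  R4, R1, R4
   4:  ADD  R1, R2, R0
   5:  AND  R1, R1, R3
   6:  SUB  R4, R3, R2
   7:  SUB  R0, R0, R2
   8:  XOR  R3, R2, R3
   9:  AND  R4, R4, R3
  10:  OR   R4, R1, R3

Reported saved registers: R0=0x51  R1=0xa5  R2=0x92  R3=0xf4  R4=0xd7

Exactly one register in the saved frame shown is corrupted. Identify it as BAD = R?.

BAD = R4

after  0: R0=0x83 R1=0x01 R2=0x92 R3=0xf4 R4=0xde  N=0 Z=0
after  1: R0=0x83 R1=0xa5 R2=0x92 R3=0xf4 R4=0xde  N=1 Z=0
after  2: R0=0x51 R1=0xa5 R2=0x92 R3=0xf4 R4=0xde  N=0 Z=0
after  3: R0=0x51 R1=0xa5 R2=0x92 R3=0xf4 R4=0xc7  N=1 Z=0
-- IRQ taken; context saved, return-PC = 4 --
mismatch: R4: reported 0xd7 vs actual 0xc7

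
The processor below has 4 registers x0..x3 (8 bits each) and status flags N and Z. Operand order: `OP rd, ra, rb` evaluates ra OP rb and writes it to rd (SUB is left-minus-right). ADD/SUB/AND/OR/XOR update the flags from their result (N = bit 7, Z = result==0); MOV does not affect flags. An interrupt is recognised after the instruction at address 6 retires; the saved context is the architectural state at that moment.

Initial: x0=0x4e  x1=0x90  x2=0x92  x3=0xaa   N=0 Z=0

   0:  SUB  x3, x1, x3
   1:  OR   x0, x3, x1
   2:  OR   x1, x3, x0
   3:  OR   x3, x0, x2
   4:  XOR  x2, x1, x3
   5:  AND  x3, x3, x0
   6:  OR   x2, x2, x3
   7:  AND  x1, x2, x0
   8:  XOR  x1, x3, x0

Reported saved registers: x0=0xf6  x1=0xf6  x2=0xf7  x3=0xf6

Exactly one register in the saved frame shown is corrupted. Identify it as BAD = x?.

BAD = x2

after  0: x0=0x4e x1=0x90 x2=0x92 x3=0xe6  N=1 Z=0
after  1: x0=0xf6 x1=0x90 x2=0x92 x3=0xe6  N=1 Z=0
after  2: x0=0xf6 x1=0xf6 x2=0x92 x3=0xe6  N=1 Z=0
after  3: x0=0xf6 x1=0xf6 x2=0x92 x3=0xf6  N=1 Z=0
after  4: x0=0xf6 x1=0xf6 x2=0x00 x3=0xf6  N=0 Z=1
after  5: x0=0xf6 x1=0xf6 x2=0x00 x3=0xf6  N=1 Z=0
after  6: x0=0xf6 x1=0xf6 x2=0xf6 x3=0xf6  N=1 Z=0
-- IRQ taken; context saved, return-PC = 7 --
mismatch: x2: reported 0xf7 vs actual 0xf6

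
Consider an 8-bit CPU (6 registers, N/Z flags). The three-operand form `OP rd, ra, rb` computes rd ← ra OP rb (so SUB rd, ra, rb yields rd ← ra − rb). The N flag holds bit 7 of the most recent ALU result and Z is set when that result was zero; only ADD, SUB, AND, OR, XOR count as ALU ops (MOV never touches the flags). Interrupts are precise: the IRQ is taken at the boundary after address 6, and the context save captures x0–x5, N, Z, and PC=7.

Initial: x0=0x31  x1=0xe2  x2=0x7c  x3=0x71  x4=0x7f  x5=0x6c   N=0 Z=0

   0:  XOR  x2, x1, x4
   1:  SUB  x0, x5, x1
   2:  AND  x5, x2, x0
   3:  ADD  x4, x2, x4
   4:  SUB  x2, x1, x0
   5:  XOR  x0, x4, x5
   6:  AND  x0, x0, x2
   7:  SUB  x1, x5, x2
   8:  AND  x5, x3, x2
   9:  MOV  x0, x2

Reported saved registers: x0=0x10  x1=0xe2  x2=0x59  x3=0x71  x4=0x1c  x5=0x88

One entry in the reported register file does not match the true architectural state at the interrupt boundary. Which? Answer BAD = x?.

after  0: x0=0x31 x1=0xe2 x2=0x9d x3=0x71 x4=0x7f x5=0x6c  N=1 Z=0
after  1: x0=0x8a x1=0xe2 x2=0x9d x3=0x71 x4=0x7f x5=0x6c  N=1 Z=0
after  2: x0=0x8a x1=0xe2 x2=0x9d x3=0x71 x4=0x7f x5=0x88  N=1 Z=0
after  3: x0=0x8a x1=0xe2 x2=0x9d x3=0x71 x4=0x1c x5=0x88  N=0 Z=0
after  4: x0=0x8a x1=0xe2 x2=0x58 x3=0x71 x4=0x1c x5=0x88  N=0 Z=0
after  5: x0=0x94 x1=0xe2 x2=0x58 x3=0x71 x4=0x1c x5=0x88  N=1 Z=0
after  6: x0=0x10 x1=0xe2 x2=0x58 x3=0x71 x4=0x1c x5=0x88  N=0 Z=0
-- IRQ taken; context saved, return-PC = 7 --
mismatch: x2: reported 0x59 vs actual 0x58

BAD = x2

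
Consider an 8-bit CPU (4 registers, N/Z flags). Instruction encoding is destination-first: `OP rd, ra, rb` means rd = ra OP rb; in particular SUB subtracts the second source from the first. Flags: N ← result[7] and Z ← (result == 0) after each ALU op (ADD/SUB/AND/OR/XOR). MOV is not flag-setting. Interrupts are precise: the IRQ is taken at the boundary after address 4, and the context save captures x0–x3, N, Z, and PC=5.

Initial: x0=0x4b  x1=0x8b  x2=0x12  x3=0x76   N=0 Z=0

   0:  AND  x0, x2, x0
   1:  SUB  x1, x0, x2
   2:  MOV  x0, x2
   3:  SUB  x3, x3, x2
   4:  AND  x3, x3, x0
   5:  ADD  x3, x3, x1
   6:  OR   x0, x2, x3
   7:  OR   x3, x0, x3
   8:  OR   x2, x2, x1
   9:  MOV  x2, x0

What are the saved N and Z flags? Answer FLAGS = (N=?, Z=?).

after  0: x0=0x02 x1=0x8b x2=0x12 x3=0x76  N=0 Z=0
after  1: x0=0x02 x1=0xf0 x2=0x12 x3=0x76  N=1 Z=0
after  2: x0=0x12 x1=0xf0 x2=0x12 x3=0x76  N=1 Z=0
after  3: x0=0x12 x1=0xf0 x2=0x12 x3=0x64  N=0 Z=0
after  4: x0=0x12 x1=0xf0 x2=0x12 x3=0x00  N=0 Z=1
-- IRQ taken; context saved, return-PC = 5 --

FLAGS = (N=0, Z=1)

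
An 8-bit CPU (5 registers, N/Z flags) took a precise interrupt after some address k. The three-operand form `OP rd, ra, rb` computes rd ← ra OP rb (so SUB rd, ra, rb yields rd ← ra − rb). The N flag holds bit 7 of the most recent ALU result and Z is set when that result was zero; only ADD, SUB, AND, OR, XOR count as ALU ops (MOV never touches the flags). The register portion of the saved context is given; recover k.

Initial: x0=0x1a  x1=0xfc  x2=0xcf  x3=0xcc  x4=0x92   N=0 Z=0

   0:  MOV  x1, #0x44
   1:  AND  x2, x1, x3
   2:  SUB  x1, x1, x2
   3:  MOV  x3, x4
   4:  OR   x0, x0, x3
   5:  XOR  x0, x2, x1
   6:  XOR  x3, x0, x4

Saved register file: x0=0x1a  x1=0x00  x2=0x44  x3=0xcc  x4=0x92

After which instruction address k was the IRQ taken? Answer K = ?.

K = 2

after  0: x0=0x1a x1=0x44 x2=0xcf x3=0xcc x4=0x92  N=0 Z=0
after  1: x0=0x1a x1=0x44 x2=0x44 x3=0xcc x4=0x92  N=0 Z=0
after  2: x0=0x1a x1=0x00 x2=0x44 x3=0xcc x4=0x92  N=0 Z=1
-- IRQ taken; context saved, return-PC = 3 --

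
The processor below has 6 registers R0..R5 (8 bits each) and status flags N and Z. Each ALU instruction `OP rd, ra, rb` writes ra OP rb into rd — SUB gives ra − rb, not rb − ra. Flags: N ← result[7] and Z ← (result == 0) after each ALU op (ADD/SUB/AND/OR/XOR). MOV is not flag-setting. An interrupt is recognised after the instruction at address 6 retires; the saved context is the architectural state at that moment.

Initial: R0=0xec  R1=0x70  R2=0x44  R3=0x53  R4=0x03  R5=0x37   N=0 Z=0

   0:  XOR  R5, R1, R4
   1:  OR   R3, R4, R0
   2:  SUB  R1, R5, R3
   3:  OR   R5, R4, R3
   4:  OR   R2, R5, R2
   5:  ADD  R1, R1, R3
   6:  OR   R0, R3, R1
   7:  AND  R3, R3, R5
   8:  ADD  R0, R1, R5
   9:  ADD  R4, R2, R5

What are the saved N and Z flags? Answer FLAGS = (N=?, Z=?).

after  0: R0=0xec R1=0x70 R2=0x44 R3=0x53 R4=0x03 R5=0x73  N=0 Z=0
after  1: R0=0xec R1=0x70 R2=0x44 R3=0xef R4=0x03 R5=0x73  N=1 Z=0
after  2: R0=0xec R1=0x84 R2=0x44 R3=0xef R4=0x03 R5=0x73  N=1 Z=0
after  3: R0=0xec R1=0x84 R2=0x44 R3=0xef R4=0x03 R5=0xef  N=1 Z=0
after  4: R0=0xec R1=0x84 R2=0xef R3=0xef R4=0x03 R5=0xef  N=1 Z=0
after  5: R0=0xec R1=0x73 R2=0xef R3=0xef R4=0x03 R5=0xef  N=0 Z=0
after  6: R0=0xff R1=0x73 R2=0xef R3=0xef R4=0x03 R5=0xef  N=1 Z=0
-- IRQ taken; context saved, return-PC = 7 --

FLAGS = (N=1, Z=0)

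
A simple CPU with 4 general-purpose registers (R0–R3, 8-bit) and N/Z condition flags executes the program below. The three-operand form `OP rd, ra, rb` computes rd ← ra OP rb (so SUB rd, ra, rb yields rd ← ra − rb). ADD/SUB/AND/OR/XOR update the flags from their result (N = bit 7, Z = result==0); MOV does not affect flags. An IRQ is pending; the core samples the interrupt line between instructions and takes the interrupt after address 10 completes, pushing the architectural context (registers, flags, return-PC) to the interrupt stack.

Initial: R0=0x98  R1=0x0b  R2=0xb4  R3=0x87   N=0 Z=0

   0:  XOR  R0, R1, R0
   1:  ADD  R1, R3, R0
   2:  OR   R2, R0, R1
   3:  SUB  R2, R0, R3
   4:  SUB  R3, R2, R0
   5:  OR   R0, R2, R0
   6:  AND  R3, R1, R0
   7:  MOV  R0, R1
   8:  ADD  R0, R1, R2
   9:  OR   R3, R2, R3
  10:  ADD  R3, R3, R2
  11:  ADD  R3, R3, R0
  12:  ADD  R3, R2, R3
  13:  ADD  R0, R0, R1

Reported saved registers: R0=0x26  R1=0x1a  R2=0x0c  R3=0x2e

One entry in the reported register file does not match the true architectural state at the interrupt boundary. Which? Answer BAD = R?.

after  0: R0=0x93 R1=0x0b R2=0xb4 R3=0x87  N=1 Z=0
after  1: R0=0x93 R1=0x1a R2=0xb4 R3=0x87  N=0 Z=0
after  2: R0=0x93 R1=0x1a R2=0x9b R3=0x87  N=1 Z=0
after  3: R0=0x93 R1=0x1a R2=0x0c R3=0x87  N=0 Z=0
after  4: R0=0x93 R1=0x1a R2=0x0c R3=0x79  N=0 Z=0
after  5: R0=0x9f R1=0x1a R2=0x0c R3=0x79  N=1 Z=0
after  6: R0=0x9f R1=0x1a R2=0x0c R3=0x1a  N=0 Z=0
after  7: R0=0x1a R1=0x1a R2=0x0c R3=0x1a  N=0 Z=0
after  8: R0=0x26 R1=0x1a R2=0x0c R3=0x1a  N=0 Z=0
after  9: R0=0x26 R1=0x1a R2=0x0c R3=0x1e  N=0 Z=0
after 10: R0=0x26 R1=0x1a R2=0x0c R3=0x2a  N=0 Z=0
-- IRQ taken; context saved, return-PC = 11 --
mismatch: R3: reported 0x2e vs actual 0x2a

BAD = R3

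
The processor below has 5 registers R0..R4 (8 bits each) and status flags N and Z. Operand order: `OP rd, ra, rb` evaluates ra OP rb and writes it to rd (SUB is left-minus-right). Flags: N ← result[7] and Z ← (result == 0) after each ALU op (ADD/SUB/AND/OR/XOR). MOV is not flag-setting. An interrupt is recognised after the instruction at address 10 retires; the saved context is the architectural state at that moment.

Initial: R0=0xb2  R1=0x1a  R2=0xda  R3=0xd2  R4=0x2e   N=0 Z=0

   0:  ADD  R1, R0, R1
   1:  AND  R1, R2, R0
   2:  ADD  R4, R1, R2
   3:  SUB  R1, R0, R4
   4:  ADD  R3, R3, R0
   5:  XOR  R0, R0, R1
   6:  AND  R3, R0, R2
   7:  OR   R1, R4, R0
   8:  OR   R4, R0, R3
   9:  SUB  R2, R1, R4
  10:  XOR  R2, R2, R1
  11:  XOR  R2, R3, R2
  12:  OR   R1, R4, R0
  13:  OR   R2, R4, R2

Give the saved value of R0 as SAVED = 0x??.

after  0: R0=0xb2 R1=0xcc R2=0xda R3=0xd2 R4=0x2e  N=1 Z=0
after  1: R0=0xb2 R1=0x92 R2=0xda R3=0xd2 R4=0x2e  N=1 Z=0
after  2: R0=0xb2 R1=0x92 R2=0xda R3=0xd2 R4=0x6c  N=0 Z=0
after  3: R0=0xb2 R1=0x46 R2=0xda R3=0xd2 R4=0x6c  N=0 Z=0
after  4: R0=0xb2 R1=0x46 R2=0xda R3=0x84 R4=0x6c  N=1 Z=0
after  5: R0=0xf4 R1=0x46 R2=0xda R3=0x84 R4=0x6c  N=1 Z=0
after  6: R0=0xf4 R1=0x46 R2=0xda R3=0xd0 R4=0x6c  N=1 Z=0
after  7: R0=0xf4 R1=0xfc R2=0xda R3=0xd0 R4=0x6c  N=1 Z=0
after  8: R0=0xf4 R1=0xfc R2=0xda R3=0xd0 R4=0xf4  N=1 Z=0
after  9: R0=0xf4 R1=0xfc R2=0x08 R3=0xd0 R4=0xf4  N=0 Z=0
after 10: R0=0xf4 R1=0xfc R2=0xf4 R3=0xd0 R4=0xf4  N=1 Z=0
-- IRQ taken; context saved, return-PC = 11 --

SAVED = 0xf4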